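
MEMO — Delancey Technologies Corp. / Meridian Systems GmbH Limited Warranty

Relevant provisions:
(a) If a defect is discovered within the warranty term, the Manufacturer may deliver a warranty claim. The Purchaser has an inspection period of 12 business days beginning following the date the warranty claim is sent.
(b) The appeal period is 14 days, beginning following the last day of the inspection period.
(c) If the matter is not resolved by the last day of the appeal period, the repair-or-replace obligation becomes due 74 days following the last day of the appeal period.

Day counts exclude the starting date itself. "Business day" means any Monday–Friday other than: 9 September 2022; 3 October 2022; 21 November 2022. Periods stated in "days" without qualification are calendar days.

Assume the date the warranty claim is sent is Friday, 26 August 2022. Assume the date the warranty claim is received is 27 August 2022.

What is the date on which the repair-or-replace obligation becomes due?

The last day of the inspection period: 12 business days after Friday, 26 August 2022, skipping weekends and the listed holiday on Sep 9 — Aug 29, Aug 30, Aug 31, Sep 1, …, Sep 12, Sep 13, Sep 14 — lands on Wednesday, 14 September 2022.
The last day of the appeal period: 14 September 2022 + 14 days = 28 September 2022.
Adding 74 calendar days to 28 September 2022 gives 11 December 2022, which is the date on which the repair-or-replace obligation becomes due.

11 December 2022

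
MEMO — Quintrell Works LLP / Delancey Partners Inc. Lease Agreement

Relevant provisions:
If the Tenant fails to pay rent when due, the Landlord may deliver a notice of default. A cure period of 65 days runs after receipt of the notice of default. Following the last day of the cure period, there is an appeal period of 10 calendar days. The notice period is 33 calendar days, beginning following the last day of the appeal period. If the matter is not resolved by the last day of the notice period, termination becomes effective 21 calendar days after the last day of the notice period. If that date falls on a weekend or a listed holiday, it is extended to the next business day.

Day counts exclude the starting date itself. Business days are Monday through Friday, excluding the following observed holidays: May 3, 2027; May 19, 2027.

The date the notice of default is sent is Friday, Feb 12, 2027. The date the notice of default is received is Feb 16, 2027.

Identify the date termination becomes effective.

Jun 25, 2027

Adding 65 calendar days to Feb 16, 2027 gives Apr 22, 2027, which is the last day of the cure period.
Adding 10 calendar days to Apr 22, 2027 gives May 2, 2027, which is the last day of the appeal period.
The last day of the notice period: May 2, 2027 + 33 days = Jun 4, 2027.
The date termination becomes effective: Jun 4, 2027 + 21 days = Jun 25, 2027. Jun 25, 2027 is a Friday and is not a listed holiday, so no roll-forward applies.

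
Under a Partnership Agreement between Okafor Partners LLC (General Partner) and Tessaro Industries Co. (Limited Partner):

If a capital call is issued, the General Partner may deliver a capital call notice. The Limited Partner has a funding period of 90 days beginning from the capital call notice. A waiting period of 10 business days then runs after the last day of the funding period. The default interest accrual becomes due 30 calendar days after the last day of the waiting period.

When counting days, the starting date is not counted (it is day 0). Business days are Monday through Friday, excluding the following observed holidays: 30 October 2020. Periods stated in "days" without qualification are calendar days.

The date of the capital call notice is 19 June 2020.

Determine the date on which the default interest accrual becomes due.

31 October 2020

The last day of the funding period: 19 June 2020 + 90 days = 17 September 2020.
The last day of the waiting period: 10 business days after Thursday, 17 September 2020, skipping weekends — Sep 18, Sep 21, Sep 22, Sep 23, Sep 24, Sep 25, Sep 28, Sep 29, Sep 30, Oct 1 — lands on Thursday, 1 October 2020.
The date on which the default interest accrual becomes due: 30 calendar days after 1 October 2020 is 31 October 2020.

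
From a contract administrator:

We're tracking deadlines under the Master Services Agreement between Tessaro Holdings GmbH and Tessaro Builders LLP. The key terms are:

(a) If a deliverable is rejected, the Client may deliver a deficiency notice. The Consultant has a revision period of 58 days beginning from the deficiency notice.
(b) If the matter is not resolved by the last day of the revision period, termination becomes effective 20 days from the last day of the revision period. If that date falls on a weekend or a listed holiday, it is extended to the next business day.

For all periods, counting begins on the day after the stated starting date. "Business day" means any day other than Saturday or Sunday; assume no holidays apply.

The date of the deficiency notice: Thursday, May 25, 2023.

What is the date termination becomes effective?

The last day of the revision period: May 25, 2023 + 58 days = Jul 22, 2023.
Adding 20 calendar days to Jul 22, 2023 gives Aug 11, 2023, which is the date termination becomes effective. Aug 11, 2023 is a Friday, so no roll-forward applies.

Aug 11, 2023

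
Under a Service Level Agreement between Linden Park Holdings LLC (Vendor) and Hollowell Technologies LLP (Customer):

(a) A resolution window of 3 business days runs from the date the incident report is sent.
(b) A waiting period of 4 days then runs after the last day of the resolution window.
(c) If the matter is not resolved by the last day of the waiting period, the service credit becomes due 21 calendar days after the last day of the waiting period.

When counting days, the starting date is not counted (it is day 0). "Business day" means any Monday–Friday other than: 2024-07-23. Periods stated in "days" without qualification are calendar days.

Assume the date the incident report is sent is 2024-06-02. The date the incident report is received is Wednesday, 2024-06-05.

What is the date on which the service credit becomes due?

From Sunday, 2024-06-02, 3 business days (Jun 3, Jun 4, Jun 5, skipping weekends) brings us to Wednesday, 2024-06-05, which is the last day of the resolution window.
The last day of the waiting period: 4 calendar days after 2024-06-05 is 2024-06-09.
Adding 21 calendar days to 2024-06-09 gives 2024-06-30, which is the date on which the service credit becomes due.

2024-06-30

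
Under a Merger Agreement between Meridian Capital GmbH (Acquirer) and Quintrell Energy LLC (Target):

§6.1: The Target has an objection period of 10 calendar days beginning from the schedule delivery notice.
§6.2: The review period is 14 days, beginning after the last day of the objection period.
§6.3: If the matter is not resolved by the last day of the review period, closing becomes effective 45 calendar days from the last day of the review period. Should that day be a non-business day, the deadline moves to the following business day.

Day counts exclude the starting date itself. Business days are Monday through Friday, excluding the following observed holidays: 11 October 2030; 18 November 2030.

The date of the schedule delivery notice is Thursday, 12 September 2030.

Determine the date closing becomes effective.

20 November 2030

Adding 10 calendar days to 12 September 2030 gives 22 September 2030, which is the last day of the objection period.
The last day of the review period: 14 calendar days after 22 September 2030 is 6 October 2030.
The date closing becomes effective: 6 October 2030 + 45 days = 20 November 2030. 20 November 2030 is a Wednesday and is not a listed holiday, so no roll-forward applies.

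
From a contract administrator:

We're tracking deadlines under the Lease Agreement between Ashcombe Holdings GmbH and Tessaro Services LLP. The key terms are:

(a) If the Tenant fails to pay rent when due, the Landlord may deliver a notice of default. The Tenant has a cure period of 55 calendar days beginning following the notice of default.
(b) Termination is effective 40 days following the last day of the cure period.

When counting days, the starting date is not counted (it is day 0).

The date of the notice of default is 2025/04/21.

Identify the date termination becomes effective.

2025/07/25

Adding 55 calendar days to 2025/04/21 gives 2025/06/15, which is the last day of the cure period.
The date termination becomes effective: 2025/06/15 + 40 days = 2025/07/25.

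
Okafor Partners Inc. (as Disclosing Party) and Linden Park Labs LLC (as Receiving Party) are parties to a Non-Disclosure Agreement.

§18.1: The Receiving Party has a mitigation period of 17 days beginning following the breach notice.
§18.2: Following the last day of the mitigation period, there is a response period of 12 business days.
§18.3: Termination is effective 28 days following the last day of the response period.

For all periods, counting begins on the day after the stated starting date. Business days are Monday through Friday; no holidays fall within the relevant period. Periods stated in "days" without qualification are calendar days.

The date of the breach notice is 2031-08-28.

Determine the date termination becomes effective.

The last day of the mitigation period: 2031-08-28 + 17 days = 2031-09-14.
From Sunday, 2031-09-14, 12 business days (Sep 15, Sep 16, Sep 17, Sep 18, …, Sep 26, Sep 29, Sep 30, skipping weekends) brings us to Tuesday, 2031-09-30, which is the last day of the response period.
The date termination becomes effective: 28 calendar days after 2031-09-30 is 2031-10-28.

2031-10-28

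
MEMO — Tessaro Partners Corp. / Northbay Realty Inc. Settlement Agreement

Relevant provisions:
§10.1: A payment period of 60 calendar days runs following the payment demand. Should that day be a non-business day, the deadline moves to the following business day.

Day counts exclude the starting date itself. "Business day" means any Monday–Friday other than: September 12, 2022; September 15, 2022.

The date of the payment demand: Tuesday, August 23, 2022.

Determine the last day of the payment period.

October 24, 2022

The last day of the payment period: 60 calendar days after August 23, 2022 is October 22, 2022. That falls on a Saturday, so it rolls to the next business day, Monday, October 24, 2022.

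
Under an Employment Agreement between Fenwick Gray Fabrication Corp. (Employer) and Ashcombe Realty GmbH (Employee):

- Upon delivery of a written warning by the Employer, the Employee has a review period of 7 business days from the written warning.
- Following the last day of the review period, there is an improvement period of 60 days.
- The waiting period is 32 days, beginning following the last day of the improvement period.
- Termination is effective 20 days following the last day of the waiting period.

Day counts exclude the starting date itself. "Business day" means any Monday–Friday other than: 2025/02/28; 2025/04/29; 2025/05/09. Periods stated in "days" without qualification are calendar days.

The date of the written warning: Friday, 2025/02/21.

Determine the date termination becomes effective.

The last day of the review period: counting 7 business days from Friday, 2025/02/21 (Feb 24, Feb 25, Feb 26, Feb 27, Mar 3, Mar 4, Mar 5, skipping weekends and the listed holiday on Feb 28) reaches Wednesday, 2025/03/05.
Adding 60 calendar days to 2025/03/05 gives 2025/05/04, which is the last day of the improvement period.
The last day of the waiting period: 2025/05/04 + 32 days = 2025/06/05.
The date termination becomes effective: 20 calendar days after 2025/06/05 is 2025/06/25.

2025/06/25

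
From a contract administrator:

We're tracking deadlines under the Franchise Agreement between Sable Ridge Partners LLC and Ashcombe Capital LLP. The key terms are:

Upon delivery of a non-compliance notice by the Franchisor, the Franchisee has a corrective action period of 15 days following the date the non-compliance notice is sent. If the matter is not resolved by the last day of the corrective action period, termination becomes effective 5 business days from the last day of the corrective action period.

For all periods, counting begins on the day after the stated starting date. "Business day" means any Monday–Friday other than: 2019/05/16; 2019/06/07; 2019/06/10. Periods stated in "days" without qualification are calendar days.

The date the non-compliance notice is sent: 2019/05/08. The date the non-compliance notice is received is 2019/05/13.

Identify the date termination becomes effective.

2019/05/30

Adding 15 calendar days to 2019/05/08 gives 2019/05/23, which is the last day of the corrective action period.
From Thursday, 2019/05/23, 5 business days (May 24, May 27, May 28, May 29, May 30, skipping weekends) brings us to Thursday, 2019/05/30, which is the date termination becomes effective.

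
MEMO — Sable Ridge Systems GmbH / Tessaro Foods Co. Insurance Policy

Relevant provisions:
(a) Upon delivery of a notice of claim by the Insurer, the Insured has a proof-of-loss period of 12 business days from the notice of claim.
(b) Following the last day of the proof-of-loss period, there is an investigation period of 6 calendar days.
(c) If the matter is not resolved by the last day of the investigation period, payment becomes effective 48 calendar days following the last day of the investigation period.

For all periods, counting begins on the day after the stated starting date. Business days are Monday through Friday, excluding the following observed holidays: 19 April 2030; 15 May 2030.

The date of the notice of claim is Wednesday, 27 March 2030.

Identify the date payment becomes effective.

5 June 2030

The last day of the proof-of-loss period: 12 business days after Wednesday, 27 March 2030, skipping weekends — Mar 28, Mar 29, Apr 1, Apr 2, …, Apr 10, Apr 11, Apr 12 — lands on Friday, 12 April 2030.
The last day of the investigation period: 12 April 2030 + 6 days = 18 April 2030.
The date payment becomes effective: 18 April 2030 + 48 days = 5 June 2030.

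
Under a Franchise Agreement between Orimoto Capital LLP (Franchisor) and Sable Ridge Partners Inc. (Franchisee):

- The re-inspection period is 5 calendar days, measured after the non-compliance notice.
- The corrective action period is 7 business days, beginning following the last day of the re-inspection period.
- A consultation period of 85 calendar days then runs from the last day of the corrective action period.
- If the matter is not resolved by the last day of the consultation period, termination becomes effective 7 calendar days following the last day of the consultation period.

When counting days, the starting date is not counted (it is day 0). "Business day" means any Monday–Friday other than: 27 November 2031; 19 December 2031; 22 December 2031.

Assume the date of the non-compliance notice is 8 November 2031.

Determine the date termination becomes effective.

24 February 2032

Adding 5 calendar days to 8 November 2031 gives 13 November 2031, which is the last day of the re-inspection period.
From Thursday, 13 November 2031, 7 business days (Nov 14, Nov 17, Nov 18, Nov 19, Nov 20, Nov 21, Nov 24, skipping weekends) brings us to Monday, 24 November 2031, which is the last day of the corrective action period.
The last day of the consultation period: 24 November 2031 + 85 days = 17 February 2032.
The date termination becomes effective: 17 February 2032 + 7 days = 24 February 2032.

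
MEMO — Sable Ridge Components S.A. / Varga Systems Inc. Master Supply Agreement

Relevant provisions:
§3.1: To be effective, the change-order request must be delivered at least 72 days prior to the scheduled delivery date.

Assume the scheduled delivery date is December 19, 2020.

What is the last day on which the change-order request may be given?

October 8, 2020

Counting back 72 calendar days from December 19, 2020 gives October 8, 2020.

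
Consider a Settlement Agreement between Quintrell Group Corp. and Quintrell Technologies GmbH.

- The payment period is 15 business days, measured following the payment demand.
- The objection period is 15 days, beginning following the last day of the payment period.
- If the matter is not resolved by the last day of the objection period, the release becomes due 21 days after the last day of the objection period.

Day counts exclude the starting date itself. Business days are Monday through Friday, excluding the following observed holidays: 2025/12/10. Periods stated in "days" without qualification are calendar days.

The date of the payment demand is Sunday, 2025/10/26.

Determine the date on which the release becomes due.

From Sunday, 2025/10/26, 15 business days (Oct 27, Oct 28, Oct 29, Oct 30, …, Nov 12, Nov 13, Nov 14, skipping weekends) brings us to Friday, 2025/11/14, which is the last day of the payment period.
The last day of the objection period: 15 calendar days after 2025/11/14 is 2025/11/29.
Adding 21 calendar days to 2025/11/29 gives 2025/12/20, which is the date on which the release becomes due.

2025/12/20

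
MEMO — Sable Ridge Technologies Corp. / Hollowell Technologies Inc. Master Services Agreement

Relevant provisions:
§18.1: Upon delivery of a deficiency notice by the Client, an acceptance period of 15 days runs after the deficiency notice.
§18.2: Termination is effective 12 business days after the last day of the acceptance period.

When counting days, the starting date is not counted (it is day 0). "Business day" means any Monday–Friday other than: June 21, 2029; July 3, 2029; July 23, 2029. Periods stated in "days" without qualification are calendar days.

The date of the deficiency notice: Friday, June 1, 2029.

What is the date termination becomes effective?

July 5, 2029

The last day of the acceptance period: June 1, 2029 + 15 days = June 16, 2029.
From Saturday, June 16, 2029, 12 business days (Jun 18, Jun 19, Jun 20, Jun 22, …, Jul 2, Jul 4, Jul 5, skipping weekends and the listed holidays on Jun 21, Jul 3) brings us to Thursday, July 5, 2029, which is the date termination becomes effective.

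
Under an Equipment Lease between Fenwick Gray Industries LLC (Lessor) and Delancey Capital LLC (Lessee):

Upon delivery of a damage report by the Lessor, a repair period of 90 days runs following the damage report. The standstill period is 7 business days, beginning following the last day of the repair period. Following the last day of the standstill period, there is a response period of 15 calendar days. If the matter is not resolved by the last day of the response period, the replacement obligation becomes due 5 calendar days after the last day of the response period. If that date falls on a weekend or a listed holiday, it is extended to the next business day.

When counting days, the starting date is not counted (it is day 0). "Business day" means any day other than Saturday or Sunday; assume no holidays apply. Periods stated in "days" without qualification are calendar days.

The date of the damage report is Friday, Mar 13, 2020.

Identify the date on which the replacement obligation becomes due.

Adding 90 calendar days to Mar 13, 2020 gives Jun 11, 2020, which is the last day of the repair period.
The last day of the standstill period: counting 7 business days from Thursday, Jun 11, 2020 (Jun 12, Jun 15, Jun 16, Jun 17, Jun 18, Jun 19, Jun 22, skipping weekends) reaches Monday, Jun 22, 2020.
Adding 15 calendar days to Jun 22, 2020 gives Jul 7, 2020, which is the last day of the response period.
The date on which the replacement obligation becomes due: 5 calendar days after Jul 7, 2020 is Jul 12, 2020. That falls on a Sunday, so it rolls to the next business day, Monday, Jul 13, 2020.

Jul 13, 2020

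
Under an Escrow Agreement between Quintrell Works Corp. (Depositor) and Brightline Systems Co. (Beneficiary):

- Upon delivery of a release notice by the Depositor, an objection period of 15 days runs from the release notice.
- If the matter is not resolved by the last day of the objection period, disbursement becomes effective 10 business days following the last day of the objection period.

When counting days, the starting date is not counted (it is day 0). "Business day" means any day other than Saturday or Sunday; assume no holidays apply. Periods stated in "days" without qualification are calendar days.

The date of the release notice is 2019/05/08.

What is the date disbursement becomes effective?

2019/06/06

The last day of the objection period: 15 calendar days after 2019/05/08 is 2019/05/23.
From Thursday, 2019/05/23, 10 business days (May 24, May 27, May 28, May 29, May 30, May 31, Jun 3, Jun 4, Jun 5, Jun 6, skipping weekends) brings us to Thursday, 2019/06/06, which is the date disbursement becomes effective.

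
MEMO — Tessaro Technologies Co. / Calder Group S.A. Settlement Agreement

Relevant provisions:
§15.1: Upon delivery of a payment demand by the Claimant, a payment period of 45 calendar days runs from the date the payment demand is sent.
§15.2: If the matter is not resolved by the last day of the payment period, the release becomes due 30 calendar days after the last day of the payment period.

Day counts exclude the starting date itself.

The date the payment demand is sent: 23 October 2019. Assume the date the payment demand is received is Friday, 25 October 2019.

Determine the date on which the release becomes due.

The last day of the payment period: 45 calendar days after 23 October 2019 is 7 December 2019.
The date on which the release becomes due: 30 calendar days after 7 December 2019 is 6 January 2020.

6 January 2020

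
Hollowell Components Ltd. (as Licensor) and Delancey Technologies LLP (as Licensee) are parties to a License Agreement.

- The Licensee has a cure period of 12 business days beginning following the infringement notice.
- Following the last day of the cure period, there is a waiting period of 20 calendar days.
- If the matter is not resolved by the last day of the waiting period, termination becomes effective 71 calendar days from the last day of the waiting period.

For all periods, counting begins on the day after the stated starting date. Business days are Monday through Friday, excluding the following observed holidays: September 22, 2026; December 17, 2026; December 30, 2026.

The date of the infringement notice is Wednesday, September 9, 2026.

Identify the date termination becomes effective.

December 28, 2026

The last day of the cure period: 12 business days after Wednesday, September 9, 2026, skipping weekends and the listed holiday on Sep 22 — Sep 10, Sep 11, Sep 14, Sep 15, …, Sep 24, Sep 25, Sep 28 — lands on Monday, September 28, 2026.
Adding 20 calendar days to September 28, 2026 gives October 18, 2026, which is the last day of the waiting period.
The date termination becomes effective: October 18, 2026 + 71 days = December 28, 2026.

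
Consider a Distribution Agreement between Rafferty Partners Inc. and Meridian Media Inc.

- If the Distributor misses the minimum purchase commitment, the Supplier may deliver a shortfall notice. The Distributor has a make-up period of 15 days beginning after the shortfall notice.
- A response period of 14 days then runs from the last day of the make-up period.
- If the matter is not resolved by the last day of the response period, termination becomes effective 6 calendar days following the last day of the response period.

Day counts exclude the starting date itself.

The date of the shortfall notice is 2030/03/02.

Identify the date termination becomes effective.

2030/04/06

Adding 15 calendar days to 2030/03/02 gives 2030/03/17, which is the last day of the make-up period.
The last day of the response period: 14 calendar days after 2030/03/17 is 2030/03/31.
The date termination becomes effective: 6 calendar days after 2030/03/31 is 2030/04/06.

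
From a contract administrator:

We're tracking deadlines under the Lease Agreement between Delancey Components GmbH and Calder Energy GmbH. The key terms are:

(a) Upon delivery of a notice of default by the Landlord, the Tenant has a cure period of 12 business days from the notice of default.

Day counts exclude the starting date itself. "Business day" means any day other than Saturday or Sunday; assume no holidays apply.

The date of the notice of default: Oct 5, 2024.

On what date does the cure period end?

Oct 22, 2024

From Saturday, Oct 5, 2024, 12 business days (Oct 7, Oct 8, Oct 9, Oct 10, …, Oct 18, Oct 21, Oct 22, skipping weekends) brings us to Tuesday, Oct 22, 2024, which is the last day of the cure period.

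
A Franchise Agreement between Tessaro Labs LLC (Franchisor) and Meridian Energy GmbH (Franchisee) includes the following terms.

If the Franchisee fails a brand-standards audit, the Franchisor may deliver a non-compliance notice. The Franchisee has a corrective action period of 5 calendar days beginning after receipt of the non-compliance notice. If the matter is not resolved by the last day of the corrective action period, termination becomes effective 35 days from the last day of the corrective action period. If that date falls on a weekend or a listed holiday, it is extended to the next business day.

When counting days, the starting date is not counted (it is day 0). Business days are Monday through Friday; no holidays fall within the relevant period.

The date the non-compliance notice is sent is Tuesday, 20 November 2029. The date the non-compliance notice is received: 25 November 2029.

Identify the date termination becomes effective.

4 January 2030

Adding 5 calendar days to 25 November 2029 gives 30 November 2029, which is the last day of the corrective action period.
The date termination becomes effective: 35 calendar days after 30 November 2029 is 4 January 2030. 4 January 2030 is a Friday, so no roll-forward applies.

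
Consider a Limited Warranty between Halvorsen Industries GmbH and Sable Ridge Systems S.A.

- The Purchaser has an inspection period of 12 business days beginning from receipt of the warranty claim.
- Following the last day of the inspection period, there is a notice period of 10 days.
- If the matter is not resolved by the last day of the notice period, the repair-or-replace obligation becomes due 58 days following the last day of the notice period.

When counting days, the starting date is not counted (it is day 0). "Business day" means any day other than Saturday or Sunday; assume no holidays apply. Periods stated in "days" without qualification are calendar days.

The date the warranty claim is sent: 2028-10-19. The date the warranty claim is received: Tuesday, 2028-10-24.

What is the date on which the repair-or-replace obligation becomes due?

2029-01-16

The last day of the inspection period: 12 business days after Tuesday, 2028-10-24, skipping weekends — Oct 25, Oct 26, Oct 27, Oct 30, …, Nov 7, Nov 8, Nov 9 — lands on Thursday, 2028-11-09.
Adding 10 calendar days to 2028-11-09 gives 2028-11-19, which is the last day of the notice period.
The date on which the repair-or-replace obligation becomes due: 58 calendar days after 2028-11-19 is 2029-01-16.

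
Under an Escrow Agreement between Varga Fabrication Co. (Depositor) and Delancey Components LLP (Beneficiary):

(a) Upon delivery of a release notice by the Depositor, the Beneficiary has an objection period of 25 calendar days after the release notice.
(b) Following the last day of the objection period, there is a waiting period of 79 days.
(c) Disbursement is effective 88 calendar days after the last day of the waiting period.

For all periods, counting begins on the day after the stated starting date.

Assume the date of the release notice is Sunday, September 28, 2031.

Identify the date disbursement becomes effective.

April 7, 2032

The last day of the objection period: 25 calendar days after September 28, 2031 is October 23, 2031.
The last day of the waiting period: October 23, 2031 + 79 days = January 10, 2032.
The date disbursement becomes effective: January 10, 2032 + 88 days = April 7, 2032.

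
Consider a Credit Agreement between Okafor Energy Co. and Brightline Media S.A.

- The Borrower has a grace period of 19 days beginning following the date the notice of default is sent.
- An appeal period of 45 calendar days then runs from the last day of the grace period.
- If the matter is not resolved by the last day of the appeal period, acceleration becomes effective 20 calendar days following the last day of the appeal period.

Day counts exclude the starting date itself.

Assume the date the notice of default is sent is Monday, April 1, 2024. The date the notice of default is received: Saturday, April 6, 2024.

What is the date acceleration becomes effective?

June 24, 2024

Adding 19 calendar days to April 1, 2024 gives April 20, 2024, which is the last day of the grace period.
The last day of the appeal period: April 20, 2024 + 45 days = June 4, 2024.
The date acceleration becomes effective: June 4, 2024 + 20 days = June 24, 2024.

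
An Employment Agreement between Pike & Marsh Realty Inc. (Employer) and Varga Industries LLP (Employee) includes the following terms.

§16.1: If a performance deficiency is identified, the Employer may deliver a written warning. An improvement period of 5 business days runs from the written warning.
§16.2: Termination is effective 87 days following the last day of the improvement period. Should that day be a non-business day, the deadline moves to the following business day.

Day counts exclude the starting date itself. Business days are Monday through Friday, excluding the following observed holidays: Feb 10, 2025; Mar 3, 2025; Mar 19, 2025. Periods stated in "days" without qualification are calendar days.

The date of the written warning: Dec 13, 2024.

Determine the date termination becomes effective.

From Friday, Dec 13, 2024, 5 business days (Dec 16, Dec 17, Dec 18, Dec 19, Dec 20, skipping weekends) brings us to Friday, Dec 20, 2024, which is the last day of the improvement period.
Adding 87 calendar days to Dec 20, 2024 gives Mar 17, 2025, which is the date termination becomes effective. Mar 17, 2025 is a Monday and is not a listed holiday, so no roll-forward applies.

Mar 17, 2025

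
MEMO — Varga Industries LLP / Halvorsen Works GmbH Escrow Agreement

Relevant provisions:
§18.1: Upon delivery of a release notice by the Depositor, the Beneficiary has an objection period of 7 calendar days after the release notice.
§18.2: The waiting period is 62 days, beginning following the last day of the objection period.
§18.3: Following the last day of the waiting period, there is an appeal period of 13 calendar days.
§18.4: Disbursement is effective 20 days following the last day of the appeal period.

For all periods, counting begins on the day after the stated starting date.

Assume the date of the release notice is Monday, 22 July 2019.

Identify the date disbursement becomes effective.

1 November 2019

Adding 7 calendar days to 22 July 2019 gives 29 July 2019, which is the last day of the objection period.
The last day of the waiting period: 29 July 2019 + 62 days = 29 September 2019.
The last day of the appeal period: 13 calendar days after 29 September 2019 is 12 October 2019.
The date disbursement becomes effective: 12 October 2019 + 20 days = 1 November 2019.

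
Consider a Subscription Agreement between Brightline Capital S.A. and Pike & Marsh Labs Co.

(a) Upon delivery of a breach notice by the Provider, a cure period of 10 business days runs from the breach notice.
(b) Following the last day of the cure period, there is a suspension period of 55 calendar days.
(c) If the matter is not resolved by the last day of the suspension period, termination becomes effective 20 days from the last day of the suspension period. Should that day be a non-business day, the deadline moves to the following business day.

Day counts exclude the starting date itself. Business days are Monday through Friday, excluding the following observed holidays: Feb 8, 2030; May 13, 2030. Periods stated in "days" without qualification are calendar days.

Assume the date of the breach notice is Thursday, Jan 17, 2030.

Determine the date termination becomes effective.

The last day of the cure period: 10 business days after Thursday, Jan 17, 2030, skipping weekends — Jan 18, Jan 21, Jan 22, Jan 23, Jan 24, Jan 25, Jan 28, Jan 29, Jan 30, Jan 31 — lands on Thursday, Jan 31, 2030.
Adding 55 calendar days to Jan 31, 2030 gives Mar 27, 2030, which is the last day of the suspension period.
The date termination becomes effective: Mar 27, 2030 + 20 days = Apr 16, 2030. Apr 16, 2030 is a Tuesday and is not a listed holiday, so no roll-forward applies.

Apr 16, 2030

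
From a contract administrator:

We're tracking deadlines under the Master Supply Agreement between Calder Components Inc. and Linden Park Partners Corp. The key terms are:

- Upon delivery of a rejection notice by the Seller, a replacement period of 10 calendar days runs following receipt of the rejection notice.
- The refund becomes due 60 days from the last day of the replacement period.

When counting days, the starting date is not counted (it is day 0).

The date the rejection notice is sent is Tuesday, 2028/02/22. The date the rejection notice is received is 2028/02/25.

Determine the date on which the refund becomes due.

2028/05/05

Adding 10 calendar days to 2028/02/25 gives 2028/03/06, which is the last day of the replacement period.
The date on which the refund becomes due: 60 calendar days after 2028/03/06 is 2028/05/05.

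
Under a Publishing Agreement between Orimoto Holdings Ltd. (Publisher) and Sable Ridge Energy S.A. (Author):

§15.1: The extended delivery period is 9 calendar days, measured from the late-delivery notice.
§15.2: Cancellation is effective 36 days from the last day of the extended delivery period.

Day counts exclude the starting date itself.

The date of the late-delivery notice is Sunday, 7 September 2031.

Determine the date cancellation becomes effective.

The last day of the extended delivery period: 9 calendar days after 7 September 2031 is 16 September 2031.
Adding 36 calendar days to 16 September 2031 gives 22 October 2031, which is the date cancellation becomes effective.

22 October 2031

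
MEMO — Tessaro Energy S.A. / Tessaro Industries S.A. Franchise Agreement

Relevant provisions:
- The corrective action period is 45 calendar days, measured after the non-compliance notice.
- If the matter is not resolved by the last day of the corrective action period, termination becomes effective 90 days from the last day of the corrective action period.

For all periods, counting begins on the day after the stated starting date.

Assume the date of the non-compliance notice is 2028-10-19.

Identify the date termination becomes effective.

The last day of the corrective action period: 2028-10-19 + 45 days = 2028-12-03.
Adding 90 calendar days to 2028-12-03 gives 2029-03-03, which is the date termination becomes effective.

2029-03-03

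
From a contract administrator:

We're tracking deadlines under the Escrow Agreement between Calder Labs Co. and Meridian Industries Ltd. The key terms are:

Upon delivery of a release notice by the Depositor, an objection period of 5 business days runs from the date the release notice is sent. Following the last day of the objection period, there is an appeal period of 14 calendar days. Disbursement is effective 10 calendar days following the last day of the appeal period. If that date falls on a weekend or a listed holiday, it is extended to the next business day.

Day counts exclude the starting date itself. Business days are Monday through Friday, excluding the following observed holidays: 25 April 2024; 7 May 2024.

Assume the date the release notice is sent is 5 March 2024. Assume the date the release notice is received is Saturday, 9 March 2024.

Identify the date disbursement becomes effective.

From Tuesday, 5 March 2024, 5 business days (Mar 6, Mar 7, Mar 8, Mar 11, Mar 12, skipping weekends) brings us to Tuesday, 12 March 2024, which is the last day of the objection period.
Adding 14 calendar days to 12 March 2024 gives 26 March 2024, which is the last day of the appeal period.
Adding 10 calendar days to 26 March 2024 gives 5 April 2024, which is the date disbursement becomes effective. 5 April 2024 is a Friday and is not a listed holiday, so no roll-forward applies.

5 April 2024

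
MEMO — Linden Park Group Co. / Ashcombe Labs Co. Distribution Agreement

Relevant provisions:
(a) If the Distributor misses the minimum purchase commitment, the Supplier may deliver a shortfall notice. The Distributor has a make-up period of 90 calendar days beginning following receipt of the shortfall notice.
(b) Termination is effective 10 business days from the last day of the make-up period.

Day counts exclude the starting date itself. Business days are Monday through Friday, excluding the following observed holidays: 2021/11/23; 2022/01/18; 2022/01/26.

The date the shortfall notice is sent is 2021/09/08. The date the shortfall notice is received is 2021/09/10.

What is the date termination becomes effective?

Adding 90 calendar days to 2021/09/10 gives 2021/12/09, which is the last day of the make-up period.
The date termination becomes effective: 10 business days after Thursday, 2021/12/09, skipping weekends — Dec 10, Dec 13, Dec 14, Dec 15, Dec 16, Dec 17, Dec 20, Dec 21, Dec 22, Dec 23 — lands on Thursday, 2021/12/23.

2021/12/23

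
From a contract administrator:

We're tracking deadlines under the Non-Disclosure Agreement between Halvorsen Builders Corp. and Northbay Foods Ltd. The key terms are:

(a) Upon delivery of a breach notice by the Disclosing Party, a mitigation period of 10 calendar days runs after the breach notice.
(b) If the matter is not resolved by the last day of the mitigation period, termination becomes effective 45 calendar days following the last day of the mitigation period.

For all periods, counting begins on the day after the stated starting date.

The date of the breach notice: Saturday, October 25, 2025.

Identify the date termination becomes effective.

The last day of the mitigation period: October 25, 2025 + 10 days = November 4, 2025.
Adding 45 calendar days to November 4, 2025 gives December 19, 2025, which is the date termination becomes effective.

December 19, 2025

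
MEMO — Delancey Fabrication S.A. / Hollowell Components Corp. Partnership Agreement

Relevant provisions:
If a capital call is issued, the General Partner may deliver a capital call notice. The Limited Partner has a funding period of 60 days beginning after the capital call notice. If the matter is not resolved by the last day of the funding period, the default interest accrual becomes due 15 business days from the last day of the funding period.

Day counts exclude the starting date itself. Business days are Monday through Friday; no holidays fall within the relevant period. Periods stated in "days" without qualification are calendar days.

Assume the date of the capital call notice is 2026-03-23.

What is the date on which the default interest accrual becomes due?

The last day of the funding period: 2026-03-23 + 60 days = 2026-05-22.
The date on which the default interest accrual becomes due: 15 business days after Friday, 2026-05-22, skipping weekends — May 25, May 26, May 27, May 28, …, Jun 10, Jun 11, Jun 12 — lands on Friday, 2026-06-12.

2026-06-12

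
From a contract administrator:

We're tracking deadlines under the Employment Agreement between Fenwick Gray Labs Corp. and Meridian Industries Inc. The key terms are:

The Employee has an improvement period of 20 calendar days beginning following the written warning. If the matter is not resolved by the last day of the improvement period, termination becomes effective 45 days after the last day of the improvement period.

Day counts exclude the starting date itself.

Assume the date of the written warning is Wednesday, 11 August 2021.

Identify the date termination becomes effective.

Adding 20 calendar days to 11 August 2021 gives 31 August 2021, which is the last day of the improvement period.
The date termination becomes effective: 45 calendar days after 31 August 2021 is 15 October 2021.

15 October 2021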